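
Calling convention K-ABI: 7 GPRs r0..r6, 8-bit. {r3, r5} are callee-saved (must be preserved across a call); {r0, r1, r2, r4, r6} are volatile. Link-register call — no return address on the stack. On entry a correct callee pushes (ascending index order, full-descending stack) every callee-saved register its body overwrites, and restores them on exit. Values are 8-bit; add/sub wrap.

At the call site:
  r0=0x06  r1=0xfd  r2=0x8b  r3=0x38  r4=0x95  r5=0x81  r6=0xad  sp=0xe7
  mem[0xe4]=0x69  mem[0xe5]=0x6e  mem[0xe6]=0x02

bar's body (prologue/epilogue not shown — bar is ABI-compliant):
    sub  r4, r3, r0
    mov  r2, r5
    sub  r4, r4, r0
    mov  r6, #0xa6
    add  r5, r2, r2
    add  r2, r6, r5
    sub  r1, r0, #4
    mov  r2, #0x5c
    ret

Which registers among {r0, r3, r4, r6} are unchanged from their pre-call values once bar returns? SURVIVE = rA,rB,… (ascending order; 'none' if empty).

SURVIVE = r0,r3

prologue: push r5 -> mem[0xe6]=0x81, sp=0xe6
body[0] sub  r4, r3, r0 -> r4=0x32
body[1] mov  r2, r5 -> r2=0x81
body[2] sub  r4, r4, r0 -> r4=0x2c
body[3] mov  r6, #0xa6 -> r6=0xa6
body[4] add  r5, r2, r2 -> r5=0x02
body[5] add  r2, r6, r5 -> r2=0xa8
body[6] sub  r1, r0, #4 -> r1=0x02
body[7] mov  r2, #0x5c -> r2=0x5c
epilogue: pop r5=0x81, sp=0xe7
r0: caller-saved, written=False
r3: callee-saved, written=False
r4: caller-saved, written=True
r6: caller-saved, written=True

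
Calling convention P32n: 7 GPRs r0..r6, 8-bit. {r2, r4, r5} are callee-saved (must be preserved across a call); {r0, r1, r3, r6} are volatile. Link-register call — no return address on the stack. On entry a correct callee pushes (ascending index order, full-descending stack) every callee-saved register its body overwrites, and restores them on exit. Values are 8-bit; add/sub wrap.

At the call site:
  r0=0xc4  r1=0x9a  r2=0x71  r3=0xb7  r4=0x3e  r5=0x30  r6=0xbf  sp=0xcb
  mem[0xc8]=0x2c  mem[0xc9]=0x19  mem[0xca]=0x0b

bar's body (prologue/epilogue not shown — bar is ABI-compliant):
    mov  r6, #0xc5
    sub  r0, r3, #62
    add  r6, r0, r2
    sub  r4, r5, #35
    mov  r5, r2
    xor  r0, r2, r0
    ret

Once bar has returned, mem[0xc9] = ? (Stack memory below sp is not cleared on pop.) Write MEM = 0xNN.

prologue: push r4 -> mem[0xca]=0x3e, sp=0xca
prologue: push r5 -> mem[0xc9]=0x30, sp=0xc9
body[0] mov  r6, #0xc5 -> r6=0xc5
body[1] sub  r0, r3, #62 -> r0=0x79
body[2] add  r6, r0, r2 -> r6=0xea
body[3] sub  r4, r5, #35 -> r4=0x0d
body[4] mov  r5, r2 -> r5=0x71
body[5] xor  r0, r2, r0 -> r0=0x08
epilogue: pop r5=0x30, sp=0xca
epilogue: pop r4=0x3e, sp=0xcb
prologue pushed ['r4', 'r5'] at ['0xca', '0xc9']

MEM = 0x30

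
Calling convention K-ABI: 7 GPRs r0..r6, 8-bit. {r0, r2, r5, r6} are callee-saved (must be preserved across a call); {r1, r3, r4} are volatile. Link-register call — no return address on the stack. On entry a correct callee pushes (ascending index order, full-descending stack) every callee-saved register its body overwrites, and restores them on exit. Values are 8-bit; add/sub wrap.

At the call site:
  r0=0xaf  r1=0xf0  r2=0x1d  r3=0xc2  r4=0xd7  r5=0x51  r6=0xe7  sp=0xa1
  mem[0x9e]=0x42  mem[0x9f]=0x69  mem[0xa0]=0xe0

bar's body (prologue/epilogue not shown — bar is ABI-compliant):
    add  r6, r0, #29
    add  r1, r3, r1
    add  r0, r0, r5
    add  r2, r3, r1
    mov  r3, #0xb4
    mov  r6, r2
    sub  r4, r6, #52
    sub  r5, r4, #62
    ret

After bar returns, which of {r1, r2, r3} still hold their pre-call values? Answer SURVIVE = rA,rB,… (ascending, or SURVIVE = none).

SURVIVE = r2

prologue: push r0 -> mem[0xa0]=0xaf, sp=0xa0
prologue: push r2 -> mem[0x9f]=0x1d, sp=0x9f
prologue: push r5 -> mem[0x9e]=0x51, sp=0x9e
prologue: push r6 -> mem[0x9d]=0xe7, sp=0x9d
body[0] add  r6, r0, #29 -> r6=0xcc
body[1] add  r1, r3, r1 -> r1=0xb2
body[2] add  r0, r0, r5 -> r0=0x00
body[3] add  r2, r3, r1 -> r2=0x74
body[4] mov  r3, #0xb4 -> r3=0xb4
body[5] mov  r6, r2 -> r6=0x74
body[6] sub  r4, r6, #52 -> r4=0x40
body[7] sub  r5, r4, #62 -> r5=0x02
epilogue: pop r6=0xe7, sp=0x9e
epilogue: pop r5=0x51, sp=0x9f
epilogue: pop r2=0x1d, sp=0xa0
epilogue: pop r0=0xaf, sp=0xa1
r1: caller-saved, written=True
r2: callee-saved, written=True
r3: caller-saved, written=True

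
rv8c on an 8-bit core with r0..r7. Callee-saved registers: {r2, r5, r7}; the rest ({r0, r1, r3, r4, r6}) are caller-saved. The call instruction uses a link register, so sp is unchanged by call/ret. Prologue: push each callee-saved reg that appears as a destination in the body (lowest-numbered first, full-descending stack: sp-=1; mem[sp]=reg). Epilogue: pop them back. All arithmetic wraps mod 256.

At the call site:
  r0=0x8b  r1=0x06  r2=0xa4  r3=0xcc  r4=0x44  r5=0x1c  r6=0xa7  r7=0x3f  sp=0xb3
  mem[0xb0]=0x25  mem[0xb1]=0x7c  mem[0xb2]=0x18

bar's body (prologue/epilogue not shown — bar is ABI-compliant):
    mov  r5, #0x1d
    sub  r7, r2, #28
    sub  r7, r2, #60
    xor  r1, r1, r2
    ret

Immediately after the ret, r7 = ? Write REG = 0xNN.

prologue: push r5 -> mem[0xb2]=0x1c, sp=0xb2
prologue: push r7 -> mem[0xb1]=0x3f, sp=0xb1
body[0] mov  r5, #0x1d -> r5=0x1d
body[1] sub  r7, r2, #28 -> r7=0x88
body[2] sub  r7, r2, #60 -> r7=0x68
body[3] xor  r1, r1, r2 -> r1=0xa2
epilogue: pop r7=0x3f, sp=0xb2
epilogue: pop r5=0x1c, sp=0xb3
r7 is callee-saved -> restored

REG = 0x3f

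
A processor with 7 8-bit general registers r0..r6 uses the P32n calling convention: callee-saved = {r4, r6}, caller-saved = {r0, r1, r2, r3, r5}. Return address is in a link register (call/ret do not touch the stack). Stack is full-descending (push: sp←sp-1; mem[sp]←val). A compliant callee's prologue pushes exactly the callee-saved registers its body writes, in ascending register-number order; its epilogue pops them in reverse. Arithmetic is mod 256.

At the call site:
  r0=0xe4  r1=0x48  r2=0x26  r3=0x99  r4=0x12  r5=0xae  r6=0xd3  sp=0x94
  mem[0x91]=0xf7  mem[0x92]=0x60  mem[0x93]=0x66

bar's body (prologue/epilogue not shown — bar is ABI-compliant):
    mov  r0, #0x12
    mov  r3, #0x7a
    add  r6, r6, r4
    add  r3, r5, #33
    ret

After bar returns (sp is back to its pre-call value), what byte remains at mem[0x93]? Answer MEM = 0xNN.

prologue: push r6 → mem[0x93]=0xd3, sp=0x93
body[0] mov  r0, #0x12 → r0=0x12
body[1] mov  r3, #0x7a → r3=0x7a
body[2] add  r6, r6, r4 → r6=0xe5
body[3] add  r3, r5, #33 → r3=0xcf
epilogue: pop r6=0xd3, sp=0x94
prologue pushed ['r6'] at ['0x93']

MEM = 0xd3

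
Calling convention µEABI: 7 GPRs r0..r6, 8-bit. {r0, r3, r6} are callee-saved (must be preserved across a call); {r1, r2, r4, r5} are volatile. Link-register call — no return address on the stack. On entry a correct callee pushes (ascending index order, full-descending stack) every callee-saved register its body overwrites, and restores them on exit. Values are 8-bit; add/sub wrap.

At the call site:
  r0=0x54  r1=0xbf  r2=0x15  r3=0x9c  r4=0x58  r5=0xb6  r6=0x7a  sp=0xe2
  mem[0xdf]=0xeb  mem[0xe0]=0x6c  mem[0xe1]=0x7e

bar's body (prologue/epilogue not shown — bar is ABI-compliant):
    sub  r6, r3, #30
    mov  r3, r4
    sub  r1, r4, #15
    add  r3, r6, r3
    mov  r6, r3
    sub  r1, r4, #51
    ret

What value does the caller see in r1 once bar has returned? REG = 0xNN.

REG = 0x25

prologue: push r3 -> mem[0xe1]=0x9c, sp=0xe1
prologue: push r6 -> mem[0xe0]=0x7a, sp=0xe0
body[0] sub  r6, r3, #30 -> r6=0x7e
body[1] mov  r3, r4 -> r3=0x58
body[2] sub  r1, r4, #15 -> r1=0x49
body[3] add  r3, r6, r3 -> r3=0xd6
body[4] mov  r6, r3 -> r6=0xd6
body[5] sub  r1, r4, #51 -> r1=0x25
epilogue: pop r6=0x7a, sp=0xe1
epilogue: pop r3=0x9c, sp=0xe2
r1 is caller-saved -> body value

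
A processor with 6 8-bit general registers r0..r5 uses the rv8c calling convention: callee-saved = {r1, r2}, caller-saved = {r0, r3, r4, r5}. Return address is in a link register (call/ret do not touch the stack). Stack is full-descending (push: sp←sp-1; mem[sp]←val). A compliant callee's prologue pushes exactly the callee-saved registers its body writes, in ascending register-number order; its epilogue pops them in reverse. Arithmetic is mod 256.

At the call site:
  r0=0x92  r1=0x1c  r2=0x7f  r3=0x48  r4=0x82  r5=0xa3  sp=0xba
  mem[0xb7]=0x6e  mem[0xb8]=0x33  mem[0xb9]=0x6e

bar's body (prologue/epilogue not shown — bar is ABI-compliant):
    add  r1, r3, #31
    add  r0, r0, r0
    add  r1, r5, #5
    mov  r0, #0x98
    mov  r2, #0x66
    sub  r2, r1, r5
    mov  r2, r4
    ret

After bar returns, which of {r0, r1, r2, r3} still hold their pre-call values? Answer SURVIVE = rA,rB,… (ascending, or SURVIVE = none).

prologue: push r1 → mem[0xb9]=0x1c, sp=0xb9
prologue: push r2 → mem[0xb8]=0x7f, sp=0xb8
body[0] add  r1, r3, #31 → r1=0x67
body[1] add  r0, r0, r0 → r0=0x24
body[2] add  r1, r5, #5 → r1=0xa8
body[3] mov  r0, #0x98 → r0=0x98
body[4] mov  r2, #0x66 → r2=0x66
body[5] sub  r2, r1, r5 → r2=0x05
body[6] mov  r2, r4 → r2=0x82
epilogue: pop r2=0x7f, sp=0xb9
epilogue: pop r1=0x1c, sp=0xba
r0: caller-saved, written=True
r1: callee-saved, written=True
r2: callee-saved, written=True
r3: caller-saved, written=False

SURVIVE = r1,r2,r3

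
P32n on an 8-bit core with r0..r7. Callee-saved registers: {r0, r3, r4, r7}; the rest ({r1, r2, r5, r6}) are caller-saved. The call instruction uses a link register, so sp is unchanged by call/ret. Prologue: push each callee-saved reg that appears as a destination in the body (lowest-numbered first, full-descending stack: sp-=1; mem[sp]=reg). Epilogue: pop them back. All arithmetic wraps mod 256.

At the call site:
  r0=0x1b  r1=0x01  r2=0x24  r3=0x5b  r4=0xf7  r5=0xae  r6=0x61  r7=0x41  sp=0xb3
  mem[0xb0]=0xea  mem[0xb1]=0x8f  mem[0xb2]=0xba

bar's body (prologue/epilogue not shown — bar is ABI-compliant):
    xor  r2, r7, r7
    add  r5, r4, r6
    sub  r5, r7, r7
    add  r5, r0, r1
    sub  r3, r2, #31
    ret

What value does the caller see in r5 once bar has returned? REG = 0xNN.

prologue: push r3 → mem[0xb2]=0x5b, sp=0xb2
body[0] xor  r2, r7, r7 → r2=0x00
body[1] add  r5, r4, r6 → r5=0x58
body[2] sub  r5, r7, r7 → r5=0x00
body[3] add  r5, r0, r1 → r5=0x1c
body[4] sub  r3, r2, #31 → r3=0xe1
epilogue: pop r3=0x5b, sp=0xb3
r5 is caller-saved → body value

REG = 0x1c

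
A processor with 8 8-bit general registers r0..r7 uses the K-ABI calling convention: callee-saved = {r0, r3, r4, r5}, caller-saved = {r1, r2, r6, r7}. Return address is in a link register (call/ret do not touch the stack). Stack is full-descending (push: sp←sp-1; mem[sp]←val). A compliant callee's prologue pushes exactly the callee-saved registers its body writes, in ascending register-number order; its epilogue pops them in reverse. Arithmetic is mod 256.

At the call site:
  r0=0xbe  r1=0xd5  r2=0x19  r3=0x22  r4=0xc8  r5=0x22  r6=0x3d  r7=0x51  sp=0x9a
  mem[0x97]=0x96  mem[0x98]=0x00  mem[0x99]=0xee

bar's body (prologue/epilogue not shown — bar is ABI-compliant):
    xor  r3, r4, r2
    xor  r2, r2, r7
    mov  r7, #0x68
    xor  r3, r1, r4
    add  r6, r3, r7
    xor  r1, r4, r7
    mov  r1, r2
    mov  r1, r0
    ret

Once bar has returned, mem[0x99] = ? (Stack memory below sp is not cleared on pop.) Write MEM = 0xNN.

prologue: push r3 → mem[0x99]=0x22, sp=0x99
body[0] xor  r3, r4, r2 → r3=0xd1
body[1] xor  r2, r2, r7 → r2=0x48
body[2] mov  r7, #0x68 → r7=0x68
body[3] xor  r3, r1, r4 → r3=0x1d
body[4] add  r6, r3, r7 → r6=0x85
body[5] xor  r1, r4, r7 → r1=0xa0
body[6] mov  r1, r2 → r1=0x48
body[7] mov  r1, r0 → r1=0xbe
epilogue: pop r3=0x22, sp=0x9a
prologue pushed ['r3'] at ['0x99']

MEM = 0x22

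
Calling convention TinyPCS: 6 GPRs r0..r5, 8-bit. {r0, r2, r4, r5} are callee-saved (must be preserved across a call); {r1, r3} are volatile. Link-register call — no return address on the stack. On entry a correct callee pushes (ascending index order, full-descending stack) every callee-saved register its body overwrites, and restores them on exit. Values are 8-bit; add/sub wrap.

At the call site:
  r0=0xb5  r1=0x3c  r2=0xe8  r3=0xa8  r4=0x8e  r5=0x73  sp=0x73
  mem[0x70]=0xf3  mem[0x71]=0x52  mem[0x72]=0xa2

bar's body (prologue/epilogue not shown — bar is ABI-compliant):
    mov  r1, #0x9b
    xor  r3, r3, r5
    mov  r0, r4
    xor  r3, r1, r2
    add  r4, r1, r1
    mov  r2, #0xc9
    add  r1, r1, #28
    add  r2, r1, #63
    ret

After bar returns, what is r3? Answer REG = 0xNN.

prologue: push r0 -> mem[0x72]=0xb5, sp=0x72
prologue: push r2 -> mem[0x71]=0xe8, sp=0x71
prologue: push r4 -> mem[0x70]=0x8e, sp=0x70
body[0] mov  r1, #0x9b -> r1=0x9b
body[1] xor  r3, r3, r5 -> r3=0xdb
body[2] mov  r0, r4 -> r0=0x8e
body[3] xor  r3, r1, r2 -> r3=0x73
body[4] add  r4, r1, r1 -> r4=0x36
body[5] mov  r2, #0xc9 -> r2=0xc9
body[6] add  r1, r1, #28 -> r1=0xb7
body[7] add  r2, r1, #63 -> r2=0xf6
epilogue: pop r4=0x8e, sp=0x71
epilogue: pop r2=0xe8, sp=0x72
epilogue: pop r0=0xb5, sp=0x73
r3 is caller-saved -> body value

REG = 0x73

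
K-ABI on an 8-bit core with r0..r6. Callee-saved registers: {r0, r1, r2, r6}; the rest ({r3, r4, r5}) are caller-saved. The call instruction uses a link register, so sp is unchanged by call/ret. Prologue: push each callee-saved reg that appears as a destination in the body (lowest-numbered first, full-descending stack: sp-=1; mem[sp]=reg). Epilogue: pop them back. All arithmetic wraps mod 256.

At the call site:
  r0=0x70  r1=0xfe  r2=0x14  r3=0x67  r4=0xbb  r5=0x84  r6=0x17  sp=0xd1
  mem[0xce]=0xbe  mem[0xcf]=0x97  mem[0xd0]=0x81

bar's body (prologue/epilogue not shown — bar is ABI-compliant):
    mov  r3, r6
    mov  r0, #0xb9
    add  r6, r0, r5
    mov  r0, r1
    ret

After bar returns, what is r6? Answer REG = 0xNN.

REG = 0x17

prologue: push r0 -> mem[0xd0]=0x70, sp=0xd0
prologue: push r6 -> mem[0xcf]=0x17, sp=0xcf
body[0] mov  r3, r6 -> r3=0x17
body[1] mov  r0, #0xb9 -> r0=0xb9
body[2] add  r6, r0, r5 -> r6=0x3d
body[3] mov  r0, r1 -> r0=0xfe
epilogue: pop r6=0x17, sp=0xd0
epilogue: pop r0=0x70, sp=0xd1
r6 is callee-saved -> restored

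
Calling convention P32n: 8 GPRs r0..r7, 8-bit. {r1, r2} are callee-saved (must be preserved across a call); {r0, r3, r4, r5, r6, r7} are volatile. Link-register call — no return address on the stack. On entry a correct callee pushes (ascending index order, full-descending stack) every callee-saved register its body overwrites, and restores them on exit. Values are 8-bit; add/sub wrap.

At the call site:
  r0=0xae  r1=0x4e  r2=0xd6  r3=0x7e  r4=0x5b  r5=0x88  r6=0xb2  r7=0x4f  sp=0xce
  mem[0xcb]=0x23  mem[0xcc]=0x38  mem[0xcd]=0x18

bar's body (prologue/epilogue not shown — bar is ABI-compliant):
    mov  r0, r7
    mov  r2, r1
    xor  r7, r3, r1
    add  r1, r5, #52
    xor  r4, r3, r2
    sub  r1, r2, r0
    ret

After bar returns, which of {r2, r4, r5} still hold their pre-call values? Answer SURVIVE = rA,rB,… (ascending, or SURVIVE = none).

SURVIVE = r2,r5

prologue: push r1 -> mem[0xcd]=0x4e, sp=0xcd
prologue: push r2 -> mem[0xcc]=0xd6, sp=0xcc
body[0] mov  r0, r7 -> r0=0x4f
body[1] mov  r2, r1 -> r2=0x4e
body[2] xor  r7, r3, r1 -> r7=0x30
body[3] add  r1, r5, #52 -> r1=0xbc
body[4] xor  r4, r3, r2 -> r4=0x30
body[5] sub  r1, r2, r0 -> r1=0xff
epilogue: pop r2=0xd6, sp=0xcd
epilogue: pop r1=0x4e, sp=0xce
r2: callee-saved, written=True
r4: caller-saved, written=True
r5: caller-saved, written=False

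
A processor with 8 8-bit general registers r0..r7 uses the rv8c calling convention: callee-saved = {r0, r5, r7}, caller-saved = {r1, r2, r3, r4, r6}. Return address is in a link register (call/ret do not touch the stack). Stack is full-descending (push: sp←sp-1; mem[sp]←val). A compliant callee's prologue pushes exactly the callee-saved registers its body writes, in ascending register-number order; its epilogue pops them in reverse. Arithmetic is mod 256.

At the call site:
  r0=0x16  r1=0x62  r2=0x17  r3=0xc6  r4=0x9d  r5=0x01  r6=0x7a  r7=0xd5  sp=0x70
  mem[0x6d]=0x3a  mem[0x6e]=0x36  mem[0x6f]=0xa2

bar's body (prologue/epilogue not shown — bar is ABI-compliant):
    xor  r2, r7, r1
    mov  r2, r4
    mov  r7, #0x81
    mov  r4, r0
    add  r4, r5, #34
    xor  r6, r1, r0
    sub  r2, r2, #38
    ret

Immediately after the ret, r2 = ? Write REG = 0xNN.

REG = 0x77

prologue: push r7 → mem[0x6f]=0xd5, sp=0x6f
body[0] xor  r2, r7, r1 → r2=0xb7
body[1] mov  r2, r4 → r2=0x9d
body[2] mov  r7, #0x81 → r7=0x81
body[3] mov  r4, r0 → r4=0x16
body[4] add  r4, r5, #34 → r4=0x23
body[5] xor  r6, r1, r0 → r6=0x74
body[6] sub  r2, r2, #38 → r2=0x77
epilogue: pop r7=0xd5, sp=0x70
r2 is caller-saved → body value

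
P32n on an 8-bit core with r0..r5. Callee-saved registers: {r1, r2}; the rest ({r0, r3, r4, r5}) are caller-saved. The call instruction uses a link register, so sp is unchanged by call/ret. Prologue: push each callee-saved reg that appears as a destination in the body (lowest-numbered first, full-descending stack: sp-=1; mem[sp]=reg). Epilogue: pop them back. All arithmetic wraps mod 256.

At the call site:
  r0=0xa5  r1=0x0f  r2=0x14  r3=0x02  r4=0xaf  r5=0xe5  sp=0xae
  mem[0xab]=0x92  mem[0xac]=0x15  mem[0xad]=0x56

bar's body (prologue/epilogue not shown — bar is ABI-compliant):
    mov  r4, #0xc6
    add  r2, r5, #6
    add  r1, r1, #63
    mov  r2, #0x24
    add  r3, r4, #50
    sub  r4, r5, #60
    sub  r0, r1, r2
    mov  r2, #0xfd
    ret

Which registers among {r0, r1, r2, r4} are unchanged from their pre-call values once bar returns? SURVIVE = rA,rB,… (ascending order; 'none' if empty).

SURVIVE = r1,r2

prologue: push r1 -> mem[0xad]=0x0f, sp=0xad
prologue: push r2 -> mem[0xac]=0x14, sp=0xac
body[0] mov  r4, #0xc6 -> r4=0xc6
body[1] add  r2, r5, #6 -> r2=0xeb
body[2] add  r1, r1, #63 -> r1=0x4e
body[3] mov  r2, #0x24 -> r2=0x24
body[4] add  r3, r4, #50 -> r3=0xf8
body[5] sub  r4, r5, #60 -> r4=0xa9
body[6] sub  r0, r1, r2 -> r0=0x2a
body[7] mov  r2, #0xfd -> r2=0xfd
epilogue: pop r2=0x14, sp=0xad
epilogue: pop r1=0x0f, sp=0xae
r0: caller-saved, written=True
r1: callee-saved, written=True
r2: callee-saved, written=True
r4: caller-saved, written=True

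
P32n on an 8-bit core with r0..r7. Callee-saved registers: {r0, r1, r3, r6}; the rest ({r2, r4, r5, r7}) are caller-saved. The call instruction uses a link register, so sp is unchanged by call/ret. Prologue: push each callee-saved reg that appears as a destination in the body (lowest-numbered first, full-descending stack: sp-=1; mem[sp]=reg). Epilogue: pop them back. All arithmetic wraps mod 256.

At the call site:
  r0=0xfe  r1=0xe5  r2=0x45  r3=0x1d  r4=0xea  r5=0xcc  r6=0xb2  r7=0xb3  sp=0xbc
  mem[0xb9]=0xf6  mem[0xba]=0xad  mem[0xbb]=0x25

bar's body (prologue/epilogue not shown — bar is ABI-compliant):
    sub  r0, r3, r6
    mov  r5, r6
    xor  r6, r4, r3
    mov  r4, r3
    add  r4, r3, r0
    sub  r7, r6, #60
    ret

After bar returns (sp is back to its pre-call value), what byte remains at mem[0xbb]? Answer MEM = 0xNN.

MEM = 0xfe

prologue: push r0 -> mem[0xbb]=0xfe, sp=0xbb
prologue: push r6 -> mem[0xba]=0xb2, sp=0xba
body[0] sub  r0, r3, r6 -> r0=0x6b
body[1] mov  r5, r6 -> r5=0xb2
body[2] xor  r6, r4, r3 -> r6=0xf7
body[3] mov  r4, r3 -> r4=0x1d
body[4] add  r4, r3, r0 -> r4=0x88
body[5] sub  r7, r6, #60 -> r7=0xbb
epilogue: pop r6=0xb2, sp=0xbb
epilogue: pop r0=0xfe, sp=0xbc
prologue pushed ['r0', 'r6'] at ['0xbb', '0xba']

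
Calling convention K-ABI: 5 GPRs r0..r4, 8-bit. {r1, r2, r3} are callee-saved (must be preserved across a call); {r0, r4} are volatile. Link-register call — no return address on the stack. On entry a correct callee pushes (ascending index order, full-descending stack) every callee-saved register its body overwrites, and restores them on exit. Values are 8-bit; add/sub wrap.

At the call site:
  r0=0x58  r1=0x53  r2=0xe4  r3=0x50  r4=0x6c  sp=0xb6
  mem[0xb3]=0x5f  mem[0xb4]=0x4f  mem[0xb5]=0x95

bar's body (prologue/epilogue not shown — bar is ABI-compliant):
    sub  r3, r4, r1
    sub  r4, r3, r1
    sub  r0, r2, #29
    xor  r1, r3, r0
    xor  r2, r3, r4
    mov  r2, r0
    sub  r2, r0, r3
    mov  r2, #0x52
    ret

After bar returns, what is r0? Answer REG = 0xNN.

prologue: push r1 → mem[0xb5]=0x53, sp=0xb5
prologue: push r2 → mem[0xb4]=0xe4, sp=0xb4
prologue: push r3 → mem[0xb3]=0x50, sp=0xb3
body[0] sub  r3, r4, r1 → r3=0x19
body[1] sub  r4, r3, r1 → r4=0xc6
body[2] sub  r0, r2, #29 → r0=0xc7
body[3] xor  r1, r3, r0 → r1=0xde
body[4] xor  r2, r3, r4 → r2=0xdf
body[5] mov  r2, r0 → r2=0xc7
body[6] sub  r2, r0, r3 → r2=0xae
body[7] mov  r2, #0x52 → r2=0x52
epilogue: pop r3=0x50, sp=0xb4
epilogue: pop r2=0xe4, sp=0xb5
epilogue: pop r1=0x53, sp=0xb6
r0 is caller-saved → body value

REG = 0xc7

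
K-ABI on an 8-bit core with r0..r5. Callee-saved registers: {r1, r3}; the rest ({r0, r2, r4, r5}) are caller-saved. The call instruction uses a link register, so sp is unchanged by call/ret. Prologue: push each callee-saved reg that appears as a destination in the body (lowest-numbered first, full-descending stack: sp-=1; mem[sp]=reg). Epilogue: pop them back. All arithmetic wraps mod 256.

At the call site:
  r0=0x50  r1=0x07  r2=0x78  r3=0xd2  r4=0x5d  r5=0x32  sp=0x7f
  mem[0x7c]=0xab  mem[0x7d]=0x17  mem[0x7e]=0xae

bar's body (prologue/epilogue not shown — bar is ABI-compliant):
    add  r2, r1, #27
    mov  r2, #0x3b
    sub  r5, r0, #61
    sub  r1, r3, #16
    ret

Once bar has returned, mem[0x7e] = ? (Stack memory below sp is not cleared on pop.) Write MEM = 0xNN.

prologue: push r1 → mem[0x7e]=0x07, sp=0x7e
body[0] add  r2, r1, #27 → r2=0x22
body[1] mov  r2, #0x3b → r2=0x3b
body[2] sub  r5, r0, #61 → r5=0x13
body[3] sub  r1, r3, #16 → r1=0xc2
epilogue: pop r1=0x07, sp=0x7f
prologue pushed ['r1'] at ['0x7e']

MEM = 0x07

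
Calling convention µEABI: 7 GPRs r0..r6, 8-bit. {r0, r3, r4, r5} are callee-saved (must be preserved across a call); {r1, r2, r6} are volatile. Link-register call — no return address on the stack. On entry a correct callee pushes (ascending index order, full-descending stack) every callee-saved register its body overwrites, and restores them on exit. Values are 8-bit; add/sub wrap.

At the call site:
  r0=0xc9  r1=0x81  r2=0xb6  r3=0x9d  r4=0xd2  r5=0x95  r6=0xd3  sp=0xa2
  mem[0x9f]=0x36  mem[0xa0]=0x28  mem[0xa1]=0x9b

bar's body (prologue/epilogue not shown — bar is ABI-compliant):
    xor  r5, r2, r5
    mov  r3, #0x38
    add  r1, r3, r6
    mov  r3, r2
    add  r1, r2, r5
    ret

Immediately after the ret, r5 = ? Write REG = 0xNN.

REG = 0x95

prologue: push r3 -> mem[0xa1]=0x9d, sp=0xa1
prologue: push r5 -> mem[0xa0]=0x95, sp=0xa0
body[0] xor  r5, r2, r5 -> r5=0x23
body[1] mov  r3, #0x38 -> r3=0x38
body[2] add  r1, r3, r6 -> r1=0x0b
body[3] mov  r3, r2 -> r3=0xb6
body[4] add  r1, r2, r5 -> r1=0xd9
epilogue: pop r5=0x95, sp=0xa1
epilogue: pop r3=0x9d, sp=0xa2
r5 is callee-saved -> restored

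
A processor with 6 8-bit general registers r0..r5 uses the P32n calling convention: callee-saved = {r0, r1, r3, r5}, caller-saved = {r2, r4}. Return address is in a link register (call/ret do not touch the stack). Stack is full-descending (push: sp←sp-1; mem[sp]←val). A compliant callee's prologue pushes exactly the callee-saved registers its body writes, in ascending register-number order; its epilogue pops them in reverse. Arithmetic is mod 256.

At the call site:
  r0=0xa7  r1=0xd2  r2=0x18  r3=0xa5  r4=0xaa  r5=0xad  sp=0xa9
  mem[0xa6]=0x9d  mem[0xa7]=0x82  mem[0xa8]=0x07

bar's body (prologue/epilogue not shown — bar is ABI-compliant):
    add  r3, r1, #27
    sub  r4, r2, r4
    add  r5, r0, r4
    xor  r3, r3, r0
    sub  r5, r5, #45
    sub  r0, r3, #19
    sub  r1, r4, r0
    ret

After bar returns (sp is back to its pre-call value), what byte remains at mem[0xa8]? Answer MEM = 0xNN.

prologue: push r0 → mem[0xa8]=0xa7, sp=0xa8
prologue: push r1 → mem[0xa7]=0xd2, sp=0xa7
prologue: push r3 → mem[0xa6]=0xa5, sp=0xa6
prologue: push r5 → mem[0xa5]=0xad, sp=0xa5
body[0] add  r3, r1, #27 → r3=0xed
body[1] sub  r4, r2, r4 → r4=0x6e
body[2] add  r5, r0, r4 → r5=0x15
body[3] xor  r3, r3, r0 → r3=0x4a
body[4] sub  r5, r5, #45 → r5=0xe8
body[5] sub  r0, r3, #19 → r0=0x37
body[6] sub  r1, r4, r0 → r1=0x37
epilogue: pop r5=0xad, sp=0xa6
epilogue: pop r3=0xa5, sp=0xa7
epilogue: pop r1=0xd2, sp=0xa8
epilogue: pop r0=0xa7, sp=0xa9
prologue pushed ['r0', 'r1', 'r3', 'r5'] at ['0xa8', '0xa7', '0xa6', '0xa5']

MEM = 0xa7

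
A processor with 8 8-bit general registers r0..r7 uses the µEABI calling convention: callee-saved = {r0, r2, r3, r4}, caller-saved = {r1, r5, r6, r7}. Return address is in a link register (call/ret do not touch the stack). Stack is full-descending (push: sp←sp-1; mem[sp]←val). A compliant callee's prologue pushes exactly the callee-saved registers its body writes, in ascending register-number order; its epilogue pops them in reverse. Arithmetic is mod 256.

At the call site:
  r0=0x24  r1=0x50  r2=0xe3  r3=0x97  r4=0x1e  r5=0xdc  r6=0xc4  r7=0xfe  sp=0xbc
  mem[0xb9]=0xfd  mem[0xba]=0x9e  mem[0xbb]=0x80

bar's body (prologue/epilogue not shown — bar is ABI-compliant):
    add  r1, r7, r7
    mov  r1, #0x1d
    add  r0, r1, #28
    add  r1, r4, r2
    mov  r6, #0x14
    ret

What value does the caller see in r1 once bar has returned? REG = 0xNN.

prologue: push r0 -> mem[0xbb]=0x24, sp=0xbb
body[0] add  r1, r7, r7 -> r1=0xfc
body[1] mov  r1, #0x1d -> r1=0x1d
body[2] add  r0, r1, #28 -> r0=0x39
body[3] add  r1, r4, r2 -> r1=0x01
body[4] mov  r6, #0x14 -> r6=0x14
epilogue: pop r0=0x24, sp=0xbc
r1 is caller-saved -> body value

REG = 0x01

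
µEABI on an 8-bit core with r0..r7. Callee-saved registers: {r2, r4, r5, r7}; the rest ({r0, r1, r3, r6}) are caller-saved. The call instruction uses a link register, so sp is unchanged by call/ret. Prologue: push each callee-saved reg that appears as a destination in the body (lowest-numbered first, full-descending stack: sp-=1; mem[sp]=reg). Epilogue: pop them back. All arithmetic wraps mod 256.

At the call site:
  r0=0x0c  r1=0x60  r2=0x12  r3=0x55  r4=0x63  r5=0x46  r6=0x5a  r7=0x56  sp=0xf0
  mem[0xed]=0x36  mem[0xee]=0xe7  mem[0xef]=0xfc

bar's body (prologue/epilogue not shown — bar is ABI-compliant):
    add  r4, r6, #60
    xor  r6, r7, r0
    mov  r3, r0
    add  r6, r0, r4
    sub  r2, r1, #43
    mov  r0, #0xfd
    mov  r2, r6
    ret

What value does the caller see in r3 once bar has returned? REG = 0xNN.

REG = 0x0c

prologue: push r2 → mem[0xef]=0x12, sp=0xef
prologue: push r4 → mem[0xee]=0x63, sp=0xee
body[0] add  r4, r6, #60 → r4=0x96
body[1] xor  r6, r7, r0 → r6=0x5a
body[2] mov  r3, r0 → r3=0x0c
body[3] add  r6, r0, r4 → r6=0xa2
body[4] sub  r2, r1, #43 → r2=0x35
body[5] mov  r0, #0xfd → r0=0xfd
body[6] mov  r2, r6 → r2=0xa2
epilogue: pop r4=0x63, sp=0xef
epilogue: pop r2=0x12, sp=0xf0
r3 is caller-saved → body value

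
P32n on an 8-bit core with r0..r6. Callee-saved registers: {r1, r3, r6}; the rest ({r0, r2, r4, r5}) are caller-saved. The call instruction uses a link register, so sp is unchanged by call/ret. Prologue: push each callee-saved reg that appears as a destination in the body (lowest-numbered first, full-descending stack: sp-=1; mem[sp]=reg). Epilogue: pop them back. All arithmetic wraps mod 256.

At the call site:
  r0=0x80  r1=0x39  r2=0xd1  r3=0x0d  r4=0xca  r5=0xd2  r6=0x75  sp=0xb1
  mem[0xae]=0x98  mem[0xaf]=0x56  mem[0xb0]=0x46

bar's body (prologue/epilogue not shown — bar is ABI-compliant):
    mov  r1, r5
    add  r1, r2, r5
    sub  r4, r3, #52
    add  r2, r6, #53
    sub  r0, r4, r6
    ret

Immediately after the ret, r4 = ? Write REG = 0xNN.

prologue: push r1 → mem[0xb0]=0x39, sp=0xb0
body[0] mov  r1, r5 → r1=0xd2
body[1] add  r1, r2, r5 → r1=0xa3
body[2] sub  r4, r3, #52 → r4=0xd9
body[3] add  r2, r6, #53 → r2=0xaa
body[4] sub  r0, r4, r6 → r0=0x64
epilogue: pop r1=0x39, sp=0xb1
r4 is caller-saved → body value

REG = 0xd9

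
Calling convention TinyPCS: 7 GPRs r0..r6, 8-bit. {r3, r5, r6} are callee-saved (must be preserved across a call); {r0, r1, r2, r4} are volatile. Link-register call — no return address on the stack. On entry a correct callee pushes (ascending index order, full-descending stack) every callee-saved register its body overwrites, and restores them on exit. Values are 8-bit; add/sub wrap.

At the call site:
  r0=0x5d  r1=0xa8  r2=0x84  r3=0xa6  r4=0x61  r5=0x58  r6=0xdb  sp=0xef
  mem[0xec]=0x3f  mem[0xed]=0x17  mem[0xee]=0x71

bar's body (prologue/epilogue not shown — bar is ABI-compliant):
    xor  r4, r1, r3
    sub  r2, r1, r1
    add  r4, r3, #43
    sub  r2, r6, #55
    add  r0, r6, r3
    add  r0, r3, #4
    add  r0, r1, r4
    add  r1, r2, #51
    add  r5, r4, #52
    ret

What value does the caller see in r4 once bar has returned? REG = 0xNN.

prologue: push r5 -> mem[0xee]=0x58, sp=0xee
body[0] xor  r4, r1, r3 -> r4=0x0e
body[1] sub  r2, r1, r1 -> r2=0x00
body[2] add  r4, r3, #43 -> r4=0xd1
body[3] sub  r2, r6, #55 -> r2=0xa4
body[4] add  r0, r6, r3 -> r0=0x81
body[5] add  r0, r3, #4 -> r0=0xaa
body[6] add  r0, r1, r4 -> r0=0x79
body[7] add  r1, r2, #51 -> r1=0xd7
body[8] add  r5, r4, #52 -> r5=0x05
epilogue: pop r5=0x58, sp=0xef
r4 is caller-saved -> body value

REG = 0xd1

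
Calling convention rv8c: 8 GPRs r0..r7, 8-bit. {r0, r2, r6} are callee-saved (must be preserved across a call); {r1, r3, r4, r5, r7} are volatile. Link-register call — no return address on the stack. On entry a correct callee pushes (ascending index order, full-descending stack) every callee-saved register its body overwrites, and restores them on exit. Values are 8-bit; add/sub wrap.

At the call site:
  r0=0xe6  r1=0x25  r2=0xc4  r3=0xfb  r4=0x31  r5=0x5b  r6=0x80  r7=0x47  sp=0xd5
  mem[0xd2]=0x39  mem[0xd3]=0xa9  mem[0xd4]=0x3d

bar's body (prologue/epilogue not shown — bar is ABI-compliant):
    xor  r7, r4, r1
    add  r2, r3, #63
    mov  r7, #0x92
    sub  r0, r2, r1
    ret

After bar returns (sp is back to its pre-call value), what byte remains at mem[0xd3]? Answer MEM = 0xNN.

prologue: push r0 → mem[0xd4]=0xe6, sp=0xd4
prologue: push r2 → mem[0xd3]=0xc4, sp=0xd3
body[0] xor  r7, r4, r1 → r7=0x14
body[1] add  r2, r3, #63 → r2=0x3a
body[2] mov  r7, #0x92 → r7=0x92
body[3] sub  r0, r2, r1 → r0=0x15
epilogue: pop r2=0xc4, sp=0xd4
epilogue: pop r0=0xe6, sp=0xd5
prologue pushed ['r0', 'r2'] at ['0xd4', '0xd3']

MEM = 0xc4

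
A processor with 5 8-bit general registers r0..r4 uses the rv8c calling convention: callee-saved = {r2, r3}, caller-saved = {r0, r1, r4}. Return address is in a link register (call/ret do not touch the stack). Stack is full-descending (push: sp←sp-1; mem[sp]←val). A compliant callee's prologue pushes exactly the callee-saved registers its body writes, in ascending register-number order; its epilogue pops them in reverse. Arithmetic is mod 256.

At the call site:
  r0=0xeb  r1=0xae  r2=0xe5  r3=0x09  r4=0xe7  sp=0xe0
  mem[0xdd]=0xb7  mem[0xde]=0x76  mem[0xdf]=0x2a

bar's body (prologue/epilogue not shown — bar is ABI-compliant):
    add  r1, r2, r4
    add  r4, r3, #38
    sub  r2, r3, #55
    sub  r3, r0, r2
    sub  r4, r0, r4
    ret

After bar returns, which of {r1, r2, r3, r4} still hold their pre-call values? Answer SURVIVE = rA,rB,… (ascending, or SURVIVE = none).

prologue: push r2 → mem[0xdf]=0xe5, sp=0xdf
prologue: push r3 → mem[0xde]=0x09, sp=0xde
body[0] add  r1, r2, r4 → r1=0xcc
body[1] add  r4, r3, #38 → r4=0x2f
body[2] sub  r2, r3, #55 → r2=0xd2
body[3] sub  r3, r0, r2 → r3=0x19
body[4] sub  r4, r0, r4 → r4=0xbc
epilogue: pop r3=0x09, sp=0xdf
epilogue: pop r2=0xe5, sp=0xe0
r1: caller-saved, written=True
r2: callee-saved, written=True
r3: callee-saved, written=True
r4: caller-saved, written=True

SURVIVE = r2,r3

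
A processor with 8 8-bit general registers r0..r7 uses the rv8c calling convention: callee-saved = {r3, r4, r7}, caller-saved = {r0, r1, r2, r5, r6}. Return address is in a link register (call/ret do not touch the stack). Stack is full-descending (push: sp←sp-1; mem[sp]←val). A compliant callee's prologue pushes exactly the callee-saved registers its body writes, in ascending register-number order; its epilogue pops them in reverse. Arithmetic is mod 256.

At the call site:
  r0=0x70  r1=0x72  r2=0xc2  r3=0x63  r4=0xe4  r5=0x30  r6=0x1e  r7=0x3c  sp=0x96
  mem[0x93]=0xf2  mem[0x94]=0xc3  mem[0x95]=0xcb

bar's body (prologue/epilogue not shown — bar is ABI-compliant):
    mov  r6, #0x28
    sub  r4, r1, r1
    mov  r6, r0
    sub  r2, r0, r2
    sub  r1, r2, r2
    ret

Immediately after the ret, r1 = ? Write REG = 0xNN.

REG = 0x00

prologue: push r4 -> mem[0x95]=0xe4, sp=0x95
body[0] mov  r6, #0x28 -> r6=0x28
body[1] sub  r4, r1, r1 -> r4=0x00
body[2] mov  r6, r0 -> r6=0x70
body[3] sub  r2, r0, r2 -> r2=0xae
body[4] sub  r1, r2, r2 -> r1=0x00
epilogue: pop r4=0xe4, sp=0x96
r1 is caller-saved -> body value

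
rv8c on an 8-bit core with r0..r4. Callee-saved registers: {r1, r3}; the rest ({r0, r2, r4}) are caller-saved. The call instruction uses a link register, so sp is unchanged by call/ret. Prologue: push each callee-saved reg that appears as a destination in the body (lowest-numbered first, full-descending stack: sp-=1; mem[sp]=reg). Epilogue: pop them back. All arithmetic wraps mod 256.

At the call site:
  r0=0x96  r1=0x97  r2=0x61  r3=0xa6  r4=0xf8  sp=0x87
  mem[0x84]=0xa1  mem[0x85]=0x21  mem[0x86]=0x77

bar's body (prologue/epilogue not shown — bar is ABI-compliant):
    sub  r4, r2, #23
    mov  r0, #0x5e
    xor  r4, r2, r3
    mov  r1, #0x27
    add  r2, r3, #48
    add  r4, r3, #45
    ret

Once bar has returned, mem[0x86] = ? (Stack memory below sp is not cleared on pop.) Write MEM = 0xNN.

prologue: push r1 → mem[0x86]=0x97, sp=0x86
body[0] sub  r4, r2, #23 → r4=0x4a
body[1] mov  r0, #0x5e → r0=0x5e
body[2] xor  r4, r2, r3 → r4=0xc7
body[3] mov  r1, #0x27 → r1=0x27
body[4] add  r2, r3, #48 → r2=0xd6
body[5] add  r4, r3, #45 → r4=0xd3
epilogue: pop r1=0x97, sp=0x87
prologue pushed ['r1'] at ['0x86']

MEM = 0x97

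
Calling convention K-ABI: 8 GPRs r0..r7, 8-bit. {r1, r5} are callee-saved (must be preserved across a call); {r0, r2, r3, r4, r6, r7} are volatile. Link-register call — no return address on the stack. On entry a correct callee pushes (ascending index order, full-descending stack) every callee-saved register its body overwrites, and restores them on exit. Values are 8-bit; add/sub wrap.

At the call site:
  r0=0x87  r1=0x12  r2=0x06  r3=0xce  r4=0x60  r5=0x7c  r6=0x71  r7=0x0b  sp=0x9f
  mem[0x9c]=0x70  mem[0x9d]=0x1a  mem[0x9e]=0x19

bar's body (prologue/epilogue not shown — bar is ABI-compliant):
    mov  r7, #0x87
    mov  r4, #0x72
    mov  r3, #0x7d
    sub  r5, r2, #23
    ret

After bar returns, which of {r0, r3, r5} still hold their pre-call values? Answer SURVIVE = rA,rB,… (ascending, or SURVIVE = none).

SURVIVE = r0,r5

prologue: push r5 → mem[0x9e]=0x7c, sp=0x9e
body[0] mov  r7, #0x87 → r7=0x87
body[1] mov  r4, #0x72 → r4=0x72
body[2] mov  r3, #0x7d → r3=0x7d
body[3] sub  r5, r2, #23 → r5=0xef
epilogue: pop r5=0x7c, sp=0x9f
r0: caller-saved, written=False
r3: caller-saved, written=True
r5: callee-saved, written=True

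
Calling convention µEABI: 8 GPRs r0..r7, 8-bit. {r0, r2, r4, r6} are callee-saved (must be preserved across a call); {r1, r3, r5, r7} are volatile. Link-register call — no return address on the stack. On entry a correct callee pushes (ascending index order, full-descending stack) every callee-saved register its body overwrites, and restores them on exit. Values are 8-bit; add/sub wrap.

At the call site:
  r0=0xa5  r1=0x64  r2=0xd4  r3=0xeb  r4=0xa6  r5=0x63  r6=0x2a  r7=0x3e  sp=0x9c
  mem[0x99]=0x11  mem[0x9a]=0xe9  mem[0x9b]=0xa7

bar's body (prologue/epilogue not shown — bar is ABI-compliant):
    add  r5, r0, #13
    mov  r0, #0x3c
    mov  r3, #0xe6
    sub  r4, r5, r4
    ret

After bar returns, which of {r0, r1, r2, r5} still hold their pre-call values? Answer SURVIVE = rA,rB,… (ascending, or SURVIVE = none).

SURVIVE = r0,r1,r2

prologue: push r0 -> mem[0x9b]=0xa5, sp=0x9b
prologue: push r4 -> mem[0x9a]=0xa6, sp=0x9a
body[0] add  r5, r0, #13 -> r5=0xb2
body[1] mov  r0, #0x3c -> r0=0x3c
body[2] mov  r3, #0xe6 -> r3=0xe6
body[3] sub  r4, r5, r4 -> r4=0x0c
epilogue: pop r4=0xa6, sp=0x9b
epilogue: pop r0=0xa5, sp=0x9c
r0: callee-saved, written=True
r1: caller-saved, written=False
r2: callee-saved, written=False
r5: caller-saved, written=True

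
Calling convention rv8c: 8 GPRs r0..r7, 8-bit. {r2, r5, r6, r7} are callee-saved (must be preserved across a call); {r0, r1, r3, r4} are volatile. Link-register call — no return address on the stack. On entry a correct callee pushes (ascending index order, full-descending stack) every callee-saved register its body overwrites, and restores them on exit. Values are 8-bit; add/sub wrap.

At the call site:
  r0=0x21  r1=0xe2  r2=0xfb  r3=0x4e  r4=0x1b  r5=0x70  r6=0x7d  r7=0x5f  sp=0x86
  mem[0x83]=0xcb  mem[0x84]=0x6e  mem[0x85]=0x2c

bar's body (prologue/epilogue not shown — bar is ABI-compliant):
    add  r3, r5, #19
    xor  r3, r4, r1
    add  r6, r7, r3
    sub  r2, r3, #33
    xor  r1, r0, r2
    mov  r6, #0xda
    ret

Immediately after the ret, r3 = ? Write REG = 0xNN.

prologue: push r2 → mem[0x85]=0xfb, sp=0x85
prologue: push r6 → mem[0x84]=0x7d, sp=0x84
body[0] add  r3, r5, #19 → r3=0x83
body[1] xor  r3, r4, r1 → r3=0xf9
body[2] add  r6, r7, r3 → r6=0x58
body[3] sub  r2, r3, #33 → r2=0xd8
body[4] xor  r1, r0, r2 → r1=0xf9
body[5] mov  r6, #0xda → r6=0xda
epilogue: pop r6=0x7d, sp=0x85
epilogue: pop r2=0xfb, sp=0x86
r3 is caller-saved → body value

REG = 0xf9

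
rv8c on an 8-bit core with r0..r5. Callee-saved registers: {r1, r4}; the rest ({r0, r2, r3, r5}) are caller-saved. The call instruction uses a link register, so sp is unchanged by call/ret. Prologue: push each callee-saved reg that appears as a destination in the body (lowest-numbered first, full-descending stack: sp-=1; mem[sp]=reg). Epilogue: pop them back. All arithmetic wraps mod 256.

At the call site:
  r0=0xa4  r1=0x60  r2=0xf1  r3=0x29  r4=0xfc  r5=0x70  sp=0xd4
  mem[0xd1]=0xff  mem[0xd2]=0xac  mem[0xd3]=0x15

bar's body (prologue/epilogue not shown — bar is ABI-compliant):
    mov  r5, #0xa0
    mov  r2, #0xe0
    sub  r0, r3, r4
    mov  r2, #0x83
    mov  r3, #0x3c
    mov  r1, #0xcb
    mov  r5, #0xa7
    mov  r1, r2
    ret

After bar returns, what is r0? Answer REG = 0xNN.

prologue: push r1 → mem[0xd3]=0x60, sp=0xd3
body[0] mov  r5, #0xa0 → r5=0xa0
body[1] mov  r2, #0xe0 → r2=0xe0
body[2] sub  r0, r3, r4 → r0=0x2d
body[3] mov  r2, #0x83 → r2=0x83
body[4] mov  r3, #0x3c → r3=0x3c
body[5] mov  r1, #0xcb → r1=0xcb
body[6] mov  r5, #0xa7 → r5=0xa7
body[7] mov  r1, r2 → r1=0x83
epilogue: pop r1=0x60, sp=0xd4
r0 is caller-saved → body value

REG = 0x2d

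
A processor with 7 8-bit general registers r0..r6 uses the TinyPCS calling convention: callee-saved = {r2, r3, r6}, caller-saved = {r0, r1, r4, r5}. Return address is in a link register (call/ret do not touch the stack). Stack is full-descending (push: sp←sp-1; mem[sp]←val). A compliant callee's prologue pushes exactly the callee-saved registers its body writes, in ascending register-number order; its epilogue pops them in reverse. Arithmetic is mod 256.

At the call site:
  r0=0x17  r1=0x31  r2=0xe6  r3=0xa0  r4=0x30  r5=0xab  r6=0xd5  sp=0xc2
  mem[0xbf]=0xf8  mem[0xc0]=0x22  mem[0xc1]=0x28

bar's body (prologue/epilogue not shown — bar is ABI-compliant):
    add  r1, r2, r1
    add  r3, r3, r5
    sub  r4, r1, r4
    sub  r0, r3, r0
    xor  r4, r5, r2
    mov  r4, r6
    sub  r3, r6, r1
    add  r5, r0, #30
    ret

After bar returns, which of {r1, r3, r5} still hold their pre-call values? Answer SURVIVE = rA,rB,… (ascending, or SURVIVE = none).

prologue: push r3 → mem[0xc1]=0xa0, sp=0xc1
body[0] add  r1, r2, r1 → r1=0x17
body[1] add  r3, r3, r5 → r3=0x4b
body[2] sub  r4, r1, r4 → r4=0xe7
body[3] sub  r0, r3, r0 → r0=0x34
body[4] xor  r4, r5, r2 → r4=0x4d
body[5] mov  r4, r6 → r4=0xd5
body[6] sub  r3, r6, r1 → r3=0xbe
body[7] add  r5, r0, #30 → r5=0x52
epilogue: pop r3=0xa0, sp=0xc2
r1: caller-saved, written=True
r3: callee-saved, written=True
r5: caller-saved, written=True

SURVIVE = r3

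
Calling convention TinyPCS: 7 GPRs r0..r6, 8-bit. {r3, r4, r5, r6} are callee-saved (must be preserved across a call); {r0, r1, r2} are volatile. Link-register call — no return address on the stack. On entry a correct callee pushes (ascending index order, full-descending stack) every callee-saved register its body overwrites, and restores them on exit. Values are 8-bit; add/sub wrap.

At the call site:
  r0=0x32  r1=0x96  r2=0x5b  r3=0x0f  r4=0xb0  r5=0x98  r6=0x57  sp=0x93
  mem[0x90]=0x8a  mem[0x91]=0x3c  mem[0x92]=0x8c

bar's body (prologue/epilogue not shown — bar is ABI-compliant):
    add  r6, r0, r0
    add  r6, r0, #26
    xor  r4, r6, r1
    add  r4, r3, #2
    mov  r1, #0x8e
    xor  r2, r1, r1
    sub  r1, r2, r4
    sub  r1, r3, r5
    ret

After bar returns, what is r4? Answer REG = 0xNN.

REG = 0xb0

prologue: push r4 → mem[0x92]=0xb0, sp=0x92
prologue: push r6 → mem[0x91]=0x57, sp=0x91
body[0] add  r6, r0, r0 → r6=0x64
body[1] add  r6, r0, #26 → r6=0x4c
body[2] xor  r4, r6, r1 → r4=0xda
body[3] add  r4, r3, #2 → r4=0x11
body[4] mov  r1, #0x8e → r1=0x8e
body[5] xor  r2, r1, r1 → r2=0x00
body[6] sub  r1, r2, r4 → r1=0xef
body[7] sub  r1, r3, r5 → r1=0x77
epilogue: pop r6=0x57, sp=0x92
epilogue: pop r4=0xb0, sp=0x93
r4 is callee-saved → restored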